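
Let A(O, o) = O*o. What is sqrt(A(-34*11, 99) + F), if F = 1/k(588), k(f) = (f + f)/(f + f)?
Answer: 5*I*sqrt(1481) ≈ 192.42*I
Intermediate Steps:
k(f) = 1 (k(f) = (2*f)/((2*f)) = (2*f)*(1/(2*f)) = 1)
F = 1 (F = 1/1 = 1)
sqrt(A(-34*11, 99) + F) = sqrt(-34*11*99 + 1) = sqrt(-374*99 + 1) = sqrt(-37026 + 1) = sqrt(-37025) = 5*I*sqrt(1481)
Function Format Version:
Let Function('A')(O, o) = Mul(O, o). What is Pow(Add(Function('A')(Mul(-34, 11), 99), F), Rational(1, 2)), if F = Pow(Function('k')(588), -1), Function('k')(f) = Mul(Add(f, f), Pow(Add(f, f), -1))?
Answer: Mul(5, I, Pow(1481, Rational(1, 2))) ≈ Mul(192.42, I)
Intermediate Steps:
Function('k')(f) = 1 (Function('k')(f) = Mul(Mul(2, f), Pow(Mul(2, f), -1)) = Mul(Mul(2, f), Mul(Rational(1, 2), Pow(f, -1))) = 1)
F = 1 (F = Pow(1, -1) = 1)
Pow(Add(Function('A')(Mul(-34, 11), 99), F), Rational(1, 2)) = Pow(Add(Mul(Mul(-34, 11), 99), 1), Rational(1, 2)) = Pow(Add(Mul(-374, 99), 1), Rational(1, 2)) = Pow(Add(-37026, 1), Rational(1, 2)) = Pow(-37025, Rational(1, 2)) = Mul(5, I, Pow(1481, Rational(1, 2)))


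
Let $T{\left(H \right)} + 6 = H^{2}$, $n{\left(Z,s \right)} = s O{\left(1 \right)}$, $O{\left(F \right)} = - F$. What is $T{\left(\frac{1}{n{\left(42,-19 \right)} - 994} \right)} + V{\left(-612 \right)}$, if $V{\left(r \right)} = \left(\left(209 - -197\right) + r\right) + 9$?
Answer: $- \frac{192976874}{950625} \approx -203.0$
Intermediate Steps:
$n{\left(Z,s \right)} = - s$ ($n{\left(Z,s \right)} = s \left(\left(-1\right) 1\right) = s \left(-1\right) = - s$)
$V{\left(r \right)} = 415 + r$ ($V{\left(r \right)} = \left(\left(209 + 197\right) + r\right) + 9 = \left(406 + r\right) + 9 = 415 + r$)
$T{\left(H \right)} = -6 + H^{2}$
$T{\left(\frac{1}{n{\left(42,-19 \right)} - 994} \right)} + V{\left(-612 \right)} = \left(-6 + \left(\frac{1}{\left(-1\right) \left(-19\right) - 994}\right)^{2}\right) + \left(415 - 612\right) = \left(-6 + \left(\frac{1}{19 - 994}\right)^{2}\right) - 197 = \left(-6 + \left(\frac{1}{-975}\right)^{2}\right) - 197 = \left(-6 + \left(- \frac{1}{975}\right)^{2}\right) - 197 = \left(-6 + \frac{1}{950625}\right) - 197 = - \frac{5703749}{950625} - 197 = - \frac{192976874}{950625}$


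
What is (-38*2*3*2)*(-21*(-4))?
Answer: -38304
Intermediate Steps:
(-38*2*3*2)*(-21*(-4)) = -228*2*84 = -38*12*84 = -456*84 = -38304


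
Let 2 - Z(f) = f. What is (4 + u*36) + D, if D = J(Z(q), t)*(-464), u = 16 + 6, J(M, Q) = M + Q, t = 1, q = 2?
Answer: 332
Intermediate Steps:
Z(f) = 2 - f
u = 22
D = -464 (D = ((2 - 1*2) + 1)*(-464) = ((2 - 2) + 1)*(-464) = (0 + 1)*(-464) = 1*(-464) = -464)
(4 + u*36) + D = (4 + 22*36) - 464 = (4 + 792) - 464 = 796 - 464 = 332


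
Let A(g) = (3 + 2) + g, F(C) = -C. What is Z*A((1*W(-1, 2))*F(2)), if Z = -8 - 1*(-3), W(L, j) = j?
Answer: -5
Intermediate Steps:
Z = -5 (Z = -8 + 3 = -5)
A(g) = 5 + g
Z*A((1*W(-1, 2))*F(2)) = -5*(5 + (1*2)*(-1*2)) = -5*(5 + 2*(-2)) = -5*(5 - 4) = -5*1 = -5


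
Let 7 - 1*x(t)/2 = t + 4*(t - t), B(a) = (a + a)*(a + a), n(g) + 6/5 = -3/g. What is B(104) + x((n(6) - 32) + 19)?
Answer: 216537/5 ≈ 43307.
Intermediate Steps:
n(g) = -6/5 - 3/g
B(a) = 4*a² (B(a) = (2*a)*(2*a) = 4*a²)
x(t) = 14 - 2*t (x(t) = 14 - 2*(t + 4*(t - t)) = 14 - 2*(t + 4*0) = 14 - 2*(t + 0) = 14 - 2*t)
B(104) + x((n(6) - 32) + 19) = 4*104² + (14 - 2*(((-6/5 - 3/6) - 32) + 19)) = 4*10816 + (14 - 2*(((-6/5 - 3*⅙) - 32) + 19)) = 43264 + (14 - 2*(((-6/5 - ½) - 32) + 19)) = 43264 + (14 - 2*((-17/10 - 32) + 19)) = 43264 + (14 - 2*(-337/10 + 19)) = 43264 + (14 - 2*(-147/10)) = 43264 + (14 + 147/5) = 43264 + 217/5 = 216537/5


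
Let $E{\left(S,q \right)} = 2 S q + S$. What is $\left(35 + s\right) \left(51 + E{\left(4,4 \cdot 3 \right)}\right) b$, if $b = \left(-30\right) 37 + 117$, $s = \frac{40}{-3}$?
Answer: $-3248765$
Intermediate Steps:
$s = - \frac{40}{3}$ ($s = 40 \left(- \frac{1}{3}\right) = - \frac{40}{3} \approx -13.333$)
$E{\left(S,q \right)} = S + 2 S q$ ($E{\left(S,q \right)} = 2 S q + S = S + 2 S q$)
$b = -993$ ($b = -1110 + 117 = -993$)
$\left(35 + s\right) \left(51 + E{\left(4,4 \cdot 3 \right)}\right) b = \left(35 - \frac{40}{3}\right) \left(51 + 4 \left(1 + 2 \cdot 4 \cdot 3\right)\right) \left(-993\right) = \frac{65 \left(51 + 4 \left(1 + 2 \cdot 12\right)\right)}{3} \left(-993\right) = \frac{65 \left(51 + 4 \left(1 + 24\right)\right)}{3} \left(-993\right) = \frac{65 \left(51 + 4 \cdot 25\right)}{3} \left(-993\right) = \frac{65 \left(51 + 100\right)}{3} \left(-993\right) = \frac{65}{3} \cdot 151 \left(-993\right) = \frac{9815}{3} \left(-993\right) = -3248765$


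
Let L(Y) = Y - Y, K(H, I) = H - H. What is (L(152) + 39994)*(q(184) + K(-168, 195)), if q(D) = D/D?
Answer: 39994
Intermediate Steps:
q(D) = 1
K(H, I) = 0
L(Y) = 0
(L(152) + 39994)*(q(184) + K(-168, 195)) = (0 + 39994)*(1 + 0) = 39994*1 = 39994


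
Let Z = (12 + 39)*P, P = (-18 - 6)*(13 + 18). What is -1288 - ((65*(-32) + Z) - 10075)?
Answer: 48811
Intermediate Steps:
P = -744 (P = -24*31 = -744)
Z = -37944 (Z = (12 + 39)*(-744) = 51*(-744) = -37944)
-1288 - ((65*(-32) + Z) - 10075) = -1288 - ((65*(-32) - 37944) - 10075) = -1288 - ((-2080 - 37944) - 10075) = -1288 - (-40024 - 10075) = -1288 - 1*(-50099) = -1288 + 50099 = 48811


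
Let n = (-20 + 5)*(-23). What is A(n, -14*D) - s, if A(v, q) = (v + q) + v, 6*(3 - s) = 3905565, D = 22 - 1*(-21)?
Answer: 1302025/2 ≈ 6.5101e+5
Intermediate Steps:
D = 43 (D = 22 + 21 = 43)
s = -1301849/2 (s = 3 - ⅙*3905565 = 3 - 1301855/2 = -1301849/2 ≈ -6.5092e+5)
n = 345 (n = -15*(-23) = 345)
A(v, q) = q + 2*v (A(v, q) = (q + v) + v = q + 2*v)
A(n, -14*D) - s = (-14*43 + 2*345) - 1*(-1301849/2) = (-602 + 690) + 1301849/2 = 88 + 1301849/2 = 1302025/2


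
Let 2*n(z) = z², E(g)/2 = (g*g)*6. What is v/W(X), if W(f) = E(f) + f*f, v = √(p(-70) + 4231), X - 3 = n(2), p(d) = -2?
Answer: √4229/325 ≈ 0.20009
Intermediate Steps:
E(g) = 12*g² (E(g) = 2*((g*g)*6) = 2*(g²*6) = 2*(6*g²) = 12*g²)
n(z) = z²/2
X = 5 (X = 3 + (½)*2² = 3 + (½)*4 = 3 + 2 = 5)
v = √4229 (v = √(-2 + 4231) = √4229 ≈ 65.031)
W(f) = 13*f² (W(f) = 12*f² + f*f = 12*f² + f² = 13*f²)
v/W(X) = √4229/((13*5²)) = √4229/((13*25)) = √4229/325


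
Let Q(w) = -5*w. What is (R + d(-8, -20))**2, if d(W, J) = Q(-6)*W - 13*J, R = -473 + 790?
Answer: 113569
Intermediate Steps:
R = 317
d(W, J) = -13*J + 30*W (d(W, J) = (-5*(-6))*W - 13*J = 30*W - 13*J = -13*J + 30*W)
(R + d(-8, -20))**2 = (317 + (-13*(-20) + 30*(-8)))**2 = (317 + (260 - 240))**2 = (317 + 20)**2 = 337**2 = 113569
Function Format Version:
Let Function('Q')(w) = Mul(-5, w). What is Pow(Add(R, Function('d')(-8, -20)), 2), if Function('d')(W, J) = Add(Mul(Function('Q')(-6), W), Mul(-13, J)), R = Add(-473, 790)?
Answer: 113569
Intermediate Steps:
R = 317
Function('d')(W, J) = Add(Mul(-13, J), Mul(30, W)) (Function('d')(W, J) = Add(Mul(Mul(-5, -6), W), Mul(-13, J)) = Add(Mul(30, W), Mul(-13, J)) = Add(Mul(-13, J), Mul(30, W)))
Pow(Add(R, Function('d')(-8, -20)), 2) = Pow(Add(317, Add(Mul(-13, -20), Mul(30, -8))), 2) = Pow(Add(317, Add(260, -240)), 2) = Pow(Add(317, 20), 2) = Pow(337, 2) = 113569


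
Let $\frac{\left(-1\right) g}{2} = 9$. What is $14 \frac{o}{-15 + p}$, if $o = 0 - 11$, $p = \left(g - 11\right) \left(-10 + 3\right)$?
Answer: $- \frac{77}{94} \approx -0.81915$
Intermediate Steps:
$g = -18$ ($g = \left(-2\right) 9 = -18$)
$p = 203$ ($p = \left(-18 - 11\right) \left(-10 + 3\right) = \left(-29\right) \left(-7\right) = 203$)
$o = -11$
$14 \frac{o}{-15 + p} = 14 \left(- \frac{11}{-15 + 203}\right) = 14 \left(- \frac{11}{188}\right) = - \frac{77}{94}$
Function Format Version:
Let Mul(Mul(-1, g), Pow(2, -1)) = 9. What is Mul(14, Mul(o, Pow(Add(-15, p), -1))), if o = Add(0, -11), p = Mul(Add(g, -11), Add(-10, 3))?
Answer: Rational(-77, 94) ≈ -0.81915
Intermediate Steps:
g = -18 (g = Mul(-2, 9) = -18)
p = 203 (p = Mul(Add(-18, -11), Add(-10, 3)) = Mul(-29, -7) = 203)
o = -11
Mul(14, Mul(o, Pow(Add(-15, p), -1))) = Mul(14, Mul(-11, Pow(Add(-15, 203), -1))) = Mul(14, Mul(-11, Pow(188, -1))) = Mul(14, Mul(-11, Rational(1, 188))) = Mul(14, Rational(-11, 188)) = Rational(-77, 94)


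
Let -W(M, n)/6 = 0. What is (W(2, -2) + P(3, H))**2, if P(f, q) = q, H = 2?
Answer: 4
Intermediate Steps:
W(M, n) = 0 (W(M, n) = -6*0 = 0)
(W(2, -2) + P(3, H))**2 = (0 + 2)**2 = 2**2 = 4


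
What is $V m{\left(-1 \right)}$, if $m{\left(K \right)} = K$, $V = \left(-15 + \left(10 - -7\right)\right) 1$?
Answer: $-2$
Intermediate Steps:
$V = 2$ ($V = \left(-15 + \left(10 + 7\right)\right) 1 = \left(-15 + 17\right) 1 = 2 \cdot 1 = 2$)
$V m{\left(-1 \right)} = 2 \left(-1\right) = -2$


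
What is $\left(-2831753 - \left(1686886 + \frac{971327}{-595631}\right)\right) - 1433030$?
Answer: $- \frac{3544997586812}{595631} \approx -5.9517 \cdot 10^{6}$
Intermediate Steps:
$\left(-2831753 - \left(1686886 + \frac{971327}{-595631}\right)\right) - 1433030 = \left(-2831753 - \left(1686886 + 971327 \left(- \frac{1}{595631}\right)\right)\right) - 1433030 = \left(-2831753 - \frac{1004760623739}{595631}\right) - 1433030 = - \frac{2691440494882}{595631} - 1433030 = - \frac{3544997586812}{595631}$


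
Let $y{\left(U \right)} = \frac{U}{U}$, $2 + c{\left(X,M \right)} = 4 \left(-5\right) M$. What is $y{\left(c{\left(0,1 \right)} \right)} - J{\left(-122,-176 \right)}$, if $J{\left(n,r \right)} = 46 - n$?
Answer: $-167$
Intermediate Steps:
$c{\left(X,M \right)} = -2 - 20 M$ ($c{\left(X,M \right)} = -2 + 4 \left(-5\right) M = -2 - 20 M$)
$y{\left(U \right)} = 1$
$y{\left(c{\left(0,1 \right)} \right)} - J{\left(-122,-176 \right)} = 1 - \left(46 - -122\right) = 1 - \left(46 + 122\right) = 1 - 168 = -167$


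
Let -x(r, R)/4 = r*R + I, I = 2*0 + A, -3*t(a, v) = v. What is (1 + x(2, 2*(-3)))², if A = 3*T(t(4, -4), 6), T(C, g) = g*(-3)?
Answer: 70225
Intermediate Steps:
t(a, v) = -v/3
T(C, g) = -3*g
A = -54 (A = 3*(-3*6) = 3*(-18) = -54)
I = -54 (I = 2*0 - 54 = 0 - 54 = -54)
x(r, R) = 216 - 4*R*r (x(r, R) = -4*(r*R - 54) = -4*(R*r - 54) = -4*(-54 + R*r) = 216 - 4*R*r)
(1 + x(2, 2*(-3)))² = (1 + (216 - 4*2*(-3)*2))² = (1 + (216 - 4*(-6)*2))² = (1 + (216 + 48))² = (1 + 264)² = 265² = 70225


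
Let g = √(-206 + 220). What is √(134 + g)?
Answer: √(134 + √14) ≈ 11.736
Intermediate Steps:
g = √14 ≈ 3.7417
√(134 + g) = √(134 + √14)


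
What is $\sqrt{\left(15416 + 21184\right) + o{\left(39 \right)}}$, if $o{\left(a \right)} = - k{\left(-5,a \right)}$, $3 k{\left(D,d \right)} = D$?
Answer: $\frac{\sqrt{329415}}{3} \approx 191.32$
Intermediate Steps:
$k{\left(D,d \right)} = \frac{D}{3}$
$o{\left(a \right)} = \frac{5}{3}$ ($o{\left(a \right)} = - \frac{-5}{3} = \left(-1\right) \left(- \frac{5}{3}\right) = \frac{5}{3}$)
$\sqrt{\left(15416 + 21184\right) + o{\left(39 \right)}} = \sqrt{\left(15416 + 21184\right) + \frac{5}{3}} = \sqrt{36600 + \frac{5}{3}} = \sqrt{\frac{109805}{3}} = \frac{\sqrt{329415}}{3}$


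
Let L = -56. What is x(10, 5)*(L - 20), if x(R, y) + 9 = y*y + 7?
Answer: -1748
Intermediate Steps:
x(R, y) = -2 + y² (x(R, y) = -9 + (y*y + 7) = -9 + (y² + 7) = -9 + (7 + y²) = -2 + y²)
x(10, 5)*(L - 20) = (-2 + 5²)*(-56 - 20) = (-2 + 25)*(-76) = 23*(-76) = -1748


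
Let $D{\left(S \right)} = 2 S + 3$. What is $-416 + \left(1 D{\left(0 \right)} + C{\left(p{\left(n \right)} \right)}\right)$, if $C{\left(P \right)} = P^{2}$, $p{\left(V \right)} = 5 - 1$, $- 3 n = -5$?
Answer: $-397$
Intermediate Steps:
$n = \frac{5}{3}$ ($n = \left(- \frac{1}{3}\right) \left(-5\right) = \frac{5}{3} \approx 1.6667$)
$p{\left(V \right)} = 4$
$D{\left(S \right)} = 3 + 2 S$
$-416 + \left(1 D{\left(0 \right)} + C{\left(p{\left(n \right)} \right)}\right) = -416 + \left(1 \left(3 + 2 \cdot 0\right) + 4^{2}\right) = -416 + \left(1 \left(3 + 0\right) + 16\right) = -416 + \left(1 \cdot 3 + 16\right) = -416 + \left(3 + 16\right) = -416 + 19 = -397$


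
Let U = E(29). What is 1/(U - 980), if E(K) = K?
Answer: -1/951 ≈ -0.0010515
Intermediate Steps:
U = 29
1/(U - 980) = 1/(29 - 980) = 1/(-951) = -1/951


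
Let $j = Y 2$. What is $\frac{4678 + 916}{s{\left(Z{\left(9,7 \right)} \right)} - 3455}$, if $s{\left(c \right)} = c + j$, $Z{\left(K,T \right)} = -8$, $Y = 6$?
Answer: $- \frac{5594}{3451} \approx -1.621$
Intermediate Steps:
$j = 12$ ($j = 6 \cdot 2 = 12$)
$s{\left(c \right)} = 12 + c$ ($s{\left(c \right)} = c + 12 = 12 + c$)
$\frac{4678 + 916}{s{\left(Z{\left(9,7 \right)} \right)} - 3455} = \frac{4678 + 916}{\left(12 - 8\right) - 3455} = \frac{5594}{4 - 3455} = \frac{5594}{-3451} = 5594 \left(- \frac{1}{3451}\right) = - \frac{5594}{3451}$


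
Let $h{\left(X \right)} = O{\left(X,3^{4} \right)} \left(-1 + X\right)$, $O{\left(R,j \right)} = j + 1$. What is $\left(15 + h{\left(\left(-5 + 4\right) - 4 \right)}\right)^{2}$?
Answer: $227529$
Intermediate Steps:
$O{\left(R,j \right)} = 1 + j$
$h{\left(X \right)} = -82 + 82 X$ ($h{\left(X \right)} = \left(1 + 3^{4}\right) \left(-1 + X\right) = \left(1 + 81\right) \left(-1 + X\right) = 82 \left(-1 + X\right) = -82 + 82 X$)
$\left(15 + h{\left(\left(-5 + 4\right) - 4 \right)}\right)^{2} = \left(15 + \left(-82 + 82 \left(\left(-5 + 4\right) - 4\right)\right)\right)^{2} = \left(15 + \left(-82 + 82 \left(-1 - 4\right)\right)\right)^{2} = \left(15 + \left(-82 + 82 \left(-5\right)\right)\right)^{2} = \left(15 - 492\right)^{2} = \left(-477\right)^{2} = 227529$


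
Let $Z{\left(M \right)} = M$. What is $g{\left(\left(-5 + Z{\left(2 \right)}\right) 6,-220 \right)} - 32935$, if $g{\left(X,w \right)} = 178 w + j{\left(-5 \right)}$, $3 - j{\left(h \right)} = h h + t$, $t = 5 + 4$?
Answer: $-72126$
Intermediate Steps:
$t = 9$
$j{\left(h \right)} = -6 - h^{2}$ ($j{\left(h \right)} = 3 - \left(h h + 9\right) = 3 - \left(h^{2} + 9\right) = 3 - \left(9 + h^{2}\right) = -6 - h^{2}$)
$g{\left(X,w \right)} = -31 + 178 w$ ($g{\left(X,w \right)} = 178 w - 31 = -31 + 178 w$)
$g{\left(\left(-5 + Z{\left(2 \right)}\right) 6,-220 \right)} - 32935 = \left(-31 + 178 \left(-220\right)\right) - 32935 = \left(-31 - 39160\right) - 32935 = -39191 - 32935 = -72126$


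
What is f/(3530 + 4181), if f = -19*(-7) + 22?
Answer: 155/7711 ≈ 0.020101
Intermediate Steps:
f = 155 (f = 133 + 22 = 155)
f/(3530 + 4181) = 155/(3530 + 4181) = 155/7711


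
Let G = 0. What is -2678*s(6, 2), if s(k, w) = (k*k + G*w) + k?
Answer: -112476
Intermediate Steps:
s(k, w) = k + k**2 (s(k, w) = (k*k + 0*w) + k = (k**2 + 0) + k = k**2 + k = k + k**2)
-2678*s(6, 2) = -16068*(1 + 6) = -16068*7 = -2678*42 = -112476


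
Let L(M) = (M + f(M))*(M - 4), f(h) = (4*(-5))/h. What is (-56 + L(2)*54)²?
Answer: 652864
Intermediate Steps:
f(h) = -20/h
L(M) = (-4 + M)*(M - 20/M) (L(M) = (M - 20/M)*(M - 4) = (M - 20/M)*(-4 + M) = (-4 + M)*(M - 20/M))
(-56 + L(2)*54)² = (-56 + (-20 + 2² - 4*2 + 80/2)*54)² = (-56 + (-20 + 4 - 8 + 80*(½))*54)² = (-56 + (-20 + 4 - 8 + 40)*54)² = (-56 + 16*54)² = (-56 + 864)² = 808² = 652864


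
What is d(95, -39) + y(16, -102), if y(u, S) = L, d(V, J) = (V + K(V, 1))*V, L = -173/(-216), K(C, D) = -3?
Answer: 1888013/216 ≈ 8740.8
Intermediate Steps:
L = 173/216 (L = -173*(-1/216) = 173/216 ≈ 0.80093)
d(V, J) = V*(-3 + V) (d(V, J) = (V - 3)*V = (-3 + V)*V = V*(-3 + V))
y(u, S) = 173/216
d(95, -39) + y(16, -102) = 95*(-3 + 95) + 173/216 = 95*92 + 173/216 = 8740 + 173/216 = 1888013/216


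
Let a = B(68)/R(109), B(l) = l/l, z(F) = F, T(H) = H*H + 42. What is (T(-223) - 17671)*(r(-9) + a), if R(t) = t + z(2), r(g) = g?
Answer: -10678600/37 ≈ -2.8861e+5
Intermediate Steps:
T(H) = 42 + H² (T(H) = H² + 42 = 42 + H²)
B(l) = 1
R(t) = 2 + t (R(t) = t + 2 = 2 + t)
a = 1/111 (a = 1/(2 + 109) = 1/111 ≈ 0.0090090)
(T(-223) - 17671)*(r(-9) + a) = ((42 + (-223)²) - 17671)*(-9 + 1/111) = ((42 + 49729) - 17671)*(-998/111) = (49771 - 17671)*(-998/111) = 32100*(-998/111) = -10678600/37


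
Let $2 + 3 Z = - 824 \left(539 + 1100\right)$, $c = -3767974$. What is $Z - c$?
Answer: $\frac{9953384}{3} \approx 3.3178 \cdot 10^{6}$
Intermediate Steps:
$Z = - \frac{1350538}{3}$ ($Z = - \frac{2}{3} + \frac{\left(-824\right) \left(539 + 1100\right)}{3} = - \frac{2}{3} + \frac{\left(-824\right) 1639}{3} = - \frac{2}{3} + \frac{1}{3} \left(-1350536\right) = - \frac{2}{3} - \frac{1350536}{3} = - \frac{1350538}{3} \approx -4.5018 \cdot 10^{5}$)
$Z - c = - \frac{1350538}{3} - -3767974 = - \frac{1350538}{3} + 3767974 = \frac{9953384}{3}$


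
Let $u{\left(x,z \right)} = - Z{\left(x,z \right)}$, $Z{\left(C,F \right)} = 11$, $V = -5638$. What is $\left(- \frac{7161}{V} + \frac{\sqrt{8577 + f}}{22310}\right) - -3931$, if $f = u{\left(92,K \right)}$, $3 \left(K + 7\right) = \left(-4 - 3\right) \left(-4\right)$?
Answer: $\frac{22170139}{5638} + \frac{\sqrt{8566}}{22310} \approx 3932.3$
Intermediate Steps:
$K = \frac{7}{3}$ ($K = -7 + \frac{\left(-4 - 3\right) \left(-4\right)}{3} = -7 + \frac{\left(-7\right) \left(-4\right)}{3} = -7 + \frac{1}{3} \cdot 28 = -7 + \frac{28}{3} = \frac{7}{3} \approx 2.3333$)
$u{\left(x,z \right)} = -11$ ($u{\left(x,z \right)} = \left(-1\right) 11 = -11$)
$f = -11$
$\left(- \frac{7161}{V} + \frac{\sqrt{8577 + f}}{22310}\right) - -3931 = \left(- \frac{7161}{-5638} + \frac{\sqrt{8577 - 11}}{22310}\right) - -3931 = \left(\left(-7161\right) \left(- \frac{1}{5638}\right) + \sqrt{8566} \cdot \frac{1}{22310}\right) + 3931 = \left(\frac{7161}{5638} + \frac{\sqrt{8566}}{22310}\right) + 3931 = \frac{22170139}{5638} + \frac{\sqrt{8566}}{22310}$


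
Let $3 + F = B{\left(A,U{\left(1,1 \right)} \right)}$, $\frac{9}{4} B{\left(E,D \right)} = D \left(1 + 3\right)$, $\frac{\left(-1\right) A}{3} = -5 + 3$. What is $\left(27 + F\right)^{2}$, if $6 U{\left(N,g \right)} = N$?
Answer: $\frac{430336}{729} \approx 590.31$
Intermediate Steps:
$U{\left(N,g \right)} = \frac{N}{6}$
$A = 6$ ($A = - 3 \left(-5 + 3\right) = \left(-3\right) \left(-2\right) = 6$)
$B{\left(E,D \right)} = \frac{16 D}{9}$ ($B{\left(E,D \right)} = \frac{4 D \left(1 + 3\right)}{9} = \frac{4 D 4}{9} = \frac{4 \cdot 4 D}{9} = \frac{16 D}{9}$)
$F = - \frac{73}{27}$ ($F = -3 + \frac{16 \cdot \frac{1}{6} \cdot 1}{9} = -3 + \frac{16}{9} \cdot \frac{1}{6} = -3 + \frac{8}{27} = - \frac{73}{27} \approx -2.7037$)
$\left(27 + F\right)^{2} = \left(27 - \frac{73}{27}\right)^{2} = \left(\frac{656}{27}\right)^{2} = \frac{430336}{729}$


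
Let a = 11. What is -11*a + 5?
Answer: -116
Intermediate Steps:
-11*a + 5 = -11*11 + 5 = -121 + 5 = -116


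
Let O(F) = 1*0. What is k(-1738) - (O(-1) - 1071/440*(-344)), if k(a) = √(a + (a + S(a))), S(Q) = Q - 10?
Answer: -46053/55 + 2*I*√1306 ≈ -837.33 + 72.277*I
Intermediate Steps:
S(Q) = -10 + Q
O(F) = 0
k(a) = √(-10 + 3*a) (k(a) = √(a + (a + (-10 + a))) = √(a + (-10 + 2*a)) = √(-10 + 3*a))
k(-1738) - (O(-1) - 1071/440*(-344)) = √(-10 + 3*(-1738)) - (0 - 1071/440*(-344)) = √(-10 - 5214) - (0 - 1071*1/440*(-344)) = √(-5224) - (0 - 1071/440*(-344)) = 2*I*√1306 - (0 + 46053/55) = 2*I*√1306 - 1*46053/55 = 2*I*√1306 - 46053/55 = -46053/55 + 2*I*√1306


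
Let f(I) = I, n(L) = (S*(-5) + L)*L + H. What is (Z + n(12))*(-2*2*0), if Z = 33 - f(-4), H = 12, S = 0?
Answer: 0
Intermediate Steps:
n(L) = 12 + L² (n(L) = (0*(-5) + L)*L + 12 = (0 + L)*L + 12 = L*L + 12 = L² + 12 = 12 + L²)
Z = 37 (Z = 33 - 1*(-4) = 33 + 4 = 37)
(Z + n(12))*(-2*2*0) = (37 + (12 + 12²))*(-2*2*0) = (37 + (12 + 144))*(-4*0) = (37 + 156)*0 = 193*0 = 0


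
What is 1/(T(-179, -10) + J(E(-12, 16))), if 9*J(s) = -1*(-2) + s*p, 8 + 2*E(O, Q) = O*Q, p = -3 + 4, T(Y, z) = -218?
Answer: -9/2060 ≈ -0.0043689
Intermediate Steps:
p = 1
E(O, Q) = -4 + O*Q/2 (E(O, Q) = -4 + (O*Q)/2 = -4 + O*Q/2)
J(s) = 2/9 + s/9 (J(s) = (-1*(-2) + s*1)/9 = (2 + s)/9 = 2/9 + s/9)
1/(T(-179, -10) + J(E(-12, 16))) = 1/(-218 + (2/9 + (-4 + (½)*(-12)*16)/9)) = 1/(-218 + (2/9 + (-4 - 96)/9)) = 1/(-218 + (2/9 + (⅑)*(-100))) = 1/(-218 + (2/9 - 100/9)) = 1/(-218 - 98/9) = 1/(-2060/9) = -9/2060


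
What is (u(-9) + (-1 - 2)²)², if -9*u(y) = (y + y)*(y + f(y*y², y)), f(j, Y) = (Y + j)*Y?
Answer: 176225625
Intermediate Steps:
f(j, Y) = Y*(Y + j)
u(y) = -2*y*(y + y*(y + y³))/9 (u(y) = -(y + y)*(y + y*(y + y*y²))/9 = -2*y*(y + y*(y + y³))/9)
(u(-9) + (-1 - 2)²)² = ((2/9)*(-9)²*(-1 - 1*(-9) - 1*(-9)³) + (-1 - 2)²)² = ((2/9)*81*(-1 + 9 - 1*(-729)) + (-3)²)² = ((2/9)*81*(-1 + 9 + 729) + 9)² = ((2/9)*81*737 + 9)² = (13266 + 9)² = 13275² = 176225625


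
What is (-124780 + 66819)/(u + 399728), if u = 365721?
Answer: -57961/765449 ≈ -0.075722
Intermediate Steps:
(-124780 + 66819)/(u + 399728) = (-124780 + 66819)/(365721 + 399728) = -57961/765449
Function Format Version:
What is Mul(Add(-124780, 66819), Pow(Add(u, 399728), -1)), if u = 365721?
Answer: Rational(-57961, 765449) ≈ -0.075722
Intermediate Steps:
Mul(Add(-124780, 66819), Pow(Add(u, 399728), -1)) = Mul(Add(-124780, 66819), Pow(Add(365721, 399728), -1)) = Mul(-57961, Pow(765449, -1)) = Mul(-57961, Rational(1, 765449)) = Rational(-57961, 765449)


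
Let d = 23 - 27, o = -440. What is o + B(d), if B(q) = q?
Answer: -444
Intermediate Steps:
d = -4
o + B(d) = -440 - 4 = -444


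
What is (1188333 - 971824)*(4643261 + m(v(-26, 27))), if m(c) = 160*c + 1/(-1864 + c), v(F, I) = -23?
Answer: 1895512337413114/1887 ≈ 1.0045e+12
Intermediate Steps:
m(c) = 1/(-1864 + c) + 160*c
(1188333 - 971824)*(4643261 + m(v(-26, 27))) = (1188333 - 971824)*(4643261 + (1 - 298240*(-23) + 160*(-23)**2)/(-1864 - 23)) = 216509*(4643261 + (1 + 6859520 + 160*529)/(-1887)) = 216509*(4643261 - (1 + 6859520 + 84640)/1887) = 216509*(4643261 - 1/1887*6944161) = 216509*(4643261 - 6944161/1887) = 216509*(8754889346/1887) = 1895512337413114/1887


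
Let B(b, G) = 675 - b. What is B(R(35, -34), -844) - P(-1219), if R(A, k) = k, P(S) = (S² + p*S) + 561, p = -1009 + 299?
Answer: -2351303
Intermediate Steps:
p = -710
P(S) = 561 + S² - 710*S (P(S) = (S² - 710*S) + 561 = 561 + S² - 710*S)
B(R(35, -34), -844) - P(-1219) = (675 - 1*(-34)) - (561 + (-1219)² - 710*(-1219)) = (675 + 34) - (561 + 1485961 + 865490) = 709 - 1*2352012 = 709 - 2352012 = -2351303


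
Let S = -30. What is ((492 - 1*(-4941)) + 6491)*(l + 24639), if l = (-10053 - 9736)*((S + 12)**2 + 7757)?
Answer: -1906531579480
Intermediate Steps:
l = -159914909 (l = (-10053 - 9736)*((-30 + 12)**2 + 7757) = -19789*((-18)**2 + 7757) = -19789*(324 + 7757) = -19789*8081 = -159914909)
((492 - 1*(-4941)) + 6491)*(l + 24639) = ((492 - 1*(-4941)) + 6491)*(-159914909 + 24639) = ((492 + 4941) + 6491)*(-159890270) = (5433 + 6491)*(-159890270) = 11924*(-159890270) = -1906531579480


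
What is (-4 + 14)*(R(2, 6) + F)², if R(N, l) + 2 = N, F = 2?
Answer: 40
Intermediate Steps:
R(N, l) = -2 + N
(-4 + 14)*(R(2, 6) + F)² = (-4 + 14)*((-2 + 2) + 2)² = 10*(0 + 2)² = 10*2² = 10*4 = 40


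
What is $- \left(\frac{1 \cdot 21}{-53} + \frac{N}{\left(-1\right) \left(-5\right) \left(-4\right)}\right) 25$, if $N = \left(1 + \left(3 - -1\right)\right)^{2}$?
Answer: $\frac{8725}{212} \approx 41.156$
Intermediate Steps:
$N = 25$ ($N = \left(1 + \left(3 + 1\right)\right)^{2} = \left(1 + 4\right)^{2} = 5^{2} = 25$)
$- \left(\frac{1 \cdot 21}{-53} + \frac{N}{\left(-1\right) \left(-5\right) \left(-4\right)}\right) 25 = - \left(\frac{1 \cdot 21}{-53} + \frac{25}{\left(-1\right) \left(-5\right) \left(-4\right)}\right) 25 = - \left(21 \left(- \frac{1}{53}\right) + \frac{25}{5 \left(-4\right)}\right) 25 = - \left(- \frac{21}{53} + \frac{25}{-20}\right) 25 = - \left(- \frac{21}{53} + 25 \left(- \frac{1}{20}\right)\right) 25 = - \left(- \frac{21}{53} - \frac{5}{4}\right) 25 = - \frac{\left(-349\right) 25}{212} = \left(-1\right) \left(- \frac{8725}{212}\right) = \frac{8725}{212}$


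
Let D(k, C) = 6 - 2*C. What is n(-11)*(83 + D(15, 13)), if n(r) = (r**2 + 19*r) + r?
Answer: -6237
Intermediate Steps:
n(r) = r**2 + 20*r
n(-11)*(83 + D(15, 13)) = (-11*(20 - 11))*(83 + (6 - 2*13)) = (-11*9)*(83 + (6 - 26)) = -99*(83 - 20) = -99*63 = -6237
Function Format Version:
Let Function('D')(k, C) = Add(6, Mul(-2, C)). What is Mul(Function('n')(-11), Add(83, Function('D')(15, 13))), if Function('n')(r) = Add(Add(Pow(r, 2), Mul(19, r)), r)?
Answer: -6237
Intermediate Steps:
Function('n')(r) = Add(Pow(r, 2), Mul(20, r))
Mul(Function('n')(-11), Add(83, Function('D')(15, 13))) = Mul(Mul(-11, Add(20, -11)), Add(83, Add(6, Mul(-2, 13)))) = Mul(Mul(-11, 9), Add(83, Add(6, -26))) = Mul(-99, Add(83, -20)) = Mul(-99, 63) = -6237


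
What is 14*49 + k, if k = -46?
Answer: 640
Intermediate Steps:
14*49 + k = 14*49 - 46 = 686 - 46 = 640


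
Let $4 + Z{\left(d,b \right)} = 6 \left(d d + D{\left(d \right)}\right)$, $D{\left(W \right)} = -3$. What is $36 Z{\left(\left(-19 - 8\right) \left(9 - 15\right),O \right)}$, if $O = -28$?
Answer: $5667912$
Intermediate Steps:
$Z{\left(d,b \right)} = -22 + 6 d^{2}$ ($Z{\left(d,b \right)} = -4 + 6 \left(d d - 3\right) = -4 + 6 \left(d^{2} - 3\right) = -4 + 6 \left(-3 + d^{2}\right) = -4 + \left(-18 + 6 d^{2}\right) = -22 + 6 d^{2}$)
$36 Z{\left(\left(-19 - 8\right) \left(9 - 15\right),O \right)} = 36 \left(-22 + 6 \left(\left(-19 - 8\right) \left(9 - 15\right)\right)^{2}\right) = 36 \left(-22 + 6 \left(\left(-27\right) \left(-6\right)\right)^{2}\right) = 36 \left(-22 + 6 \cdot 162^{2}\right) = 36 \left(-22 + 6 \cdot 26244\right) = 36 \left(-22 + 157464\right) = 36 \cdot 157442 = 5667912$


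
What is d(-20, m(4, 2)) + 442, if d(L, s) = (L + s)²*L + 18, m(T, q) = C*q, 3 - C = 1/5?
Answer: -18436/5 ≈ -3687.2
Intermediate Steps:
C = 14/5 (C = 3 - 1/5 = 3 - 1*⅕ = 3 - ⅕ = 14/5 ≈ 2.8000)
m(T, q) = 14*q/5
d(L, s) = 18 + L*(L + s)² (d(L, s) = L*(L + s)² + 18 = 18 + L*(L + s)²)
d(-20, m(4, 2)) + 442 = (18 - 20*(-20 + (14/5)*2)²) + 442 = (18 - 20*(-20 + 28/5)²) + 442 = (18 - 20*(-72/5)²) + 442 = (18 - 20*5184/25) + 442 = (18 - 20736/5) + 442 = -20646/5 + 442 = -18436/5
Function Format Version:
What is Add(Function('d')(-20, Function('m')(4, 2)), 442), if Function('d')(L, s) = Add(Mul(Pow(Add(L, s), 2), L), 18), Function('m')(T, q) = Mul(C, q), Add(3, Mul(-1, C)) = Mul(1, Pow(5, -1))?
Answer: Rational(-18436, 5) ≈ -3687.2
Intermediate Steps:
C = Rational(14, 5) (C = Add(3, Mul(-1, Mul(1, Pow(5, -1)))) = Add(3, Mul(-1, Mul(1, Rational(1, 5)))) = Add(3, Mul(-1, Rational(1, 5))) = Add(3, Rational(-1, 5)) = Rational(14, 5) ≈ 2.8000)
Function('m')(T, q) = Mul(Rational(14, 5), q)
Function('d')(L, s) = Add(18, Mul(L, Pow(Add(L, s), 2))) (Function('d')(L, s) = Add(Mul(L, Pow(Add(L, s), 2)), 18) = Add(18, Mul(L, Pow(Add(L, s), 2))))
Add(Function('d')(-20, Function('m')(4, 2)), 442) = Add(Add(18, Mul(-20, Pow(Add(-20, Mul(Rational(14, 5), 2)), 2))), 442) = Add(Add(18, Mul(-20, Pow(Add(-20, Rational(28, 5)), 2))), 442) = Add(Add(18, Mul(-20, Pow(Rational(-72, 5), 2))), 442) = Add(Add(18, Mul(-20, Rational(5184, 25))), 442) = Add(Add(18, Rational(-20736, 5)), 442) = Add(Rational(-20646, 5), 442) = Rational(-18436, 5)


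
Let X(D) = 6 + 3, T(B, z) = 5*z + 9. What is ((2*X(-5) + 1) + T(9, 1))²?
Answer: 1089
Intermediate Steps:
T(B, z) = 9 + 5*z
X(D) = 9
((2*X(-5) + 1) + T(9, 1))² = ((2*9 + 1) + (9 + 5*1))² = ((18 + 1) + (9 + 5))² = (19 + 14)² = 33² = 1089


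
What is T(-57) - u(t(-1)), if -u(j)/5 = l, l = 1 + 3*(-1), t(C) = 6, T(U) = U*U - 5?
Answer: 3234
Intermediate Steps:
T(U) = -5 + U² (T(U) = U² - 5 = -5 + U²)
l = -2 (l = 1 - 3 = -2)
u(j) = 10 (u(j) = -5*(-2) = 10)
T(-57) - u(t(-1)) = (-5 + (-57)²) - 1*10 = (-5 + 3249) - 10 = 3244 - 10 = 3234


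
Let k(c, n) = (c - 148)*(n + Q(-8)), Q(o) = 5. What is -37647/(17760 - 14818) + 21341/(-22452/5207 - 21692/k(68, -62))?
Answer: -374718467052687/158376218222 ≈ -2366.0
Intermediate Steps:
k(c, n) = (-148 + c)*(5 + n) (k(c, n) = (c - 148)*(n + 5) = (-148 + c)*(5 + n))
-37647/(17760 - 14818) + 21341/(-22452/5207 - 21692/k(68, -62)) = -37647/(17760 - 14818) + 21341/(-22452/5207 - 21692/(-740 - 148*(-62) + 5*68 + 68*(-62))) = -37647/2942 + 21341/(-22452*1/5207 - 21692/(-740 + 9176 + 340 - 4216)) = -37647*1/2942 + 21341/(-22452/5207 - 21692/4560) = -37647/2942 + 21341/(-22452/5207 - 21692*1/4560) = -37647/2942 + 21341/(-22452/5207 - 5423/1140) = -37647/2942 + 21341/(-53832841/5935980) = -37647/2942 + 21341*(-5935980/53832841) = -37647/2942 - 126679749180/53832841 = -374718467052687/158376218222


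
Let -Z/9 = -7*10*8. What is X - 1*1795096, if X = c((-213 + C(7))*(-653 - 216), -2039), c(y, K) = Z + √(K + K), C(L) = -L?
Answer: -1790056 + I*√4078 ≈ -1.7901e+6 + 63.859*I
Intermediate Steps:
Z = 5040 (Z = -9*(-7*10)*8 = -(-630)*8 = -9*(-560) = 5040)
c(y, K) = 5040 + √2*√K (c(y, K) = 5040 + √(K + K) = 5040 + √(2*K) = 5040 + √2*√K)
X = 5040 + I*√4078 (X = 5040 + √2*√(-2039) = 5040 + √2*(I*√2039) = 5040 + I*√4078 ≈ 5040.0 + 63.859*I)
X - 1*1795096 = (5040 + I*√4078) - 1*1795096 = (5040 + I*√4078) - 1795096 = -1790056 + I*√4078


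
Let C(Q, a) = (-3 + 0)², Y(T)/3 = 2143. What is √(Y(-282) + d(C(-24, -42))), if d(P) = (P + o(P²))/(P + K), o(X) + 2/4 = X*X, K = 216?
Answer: √5812378/30 ≈ 80.363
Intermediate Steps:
Y(T) = 6429 (Y(T) = 3*2143 = 6429)
C(Q, a) = 9 (C(Q, a) = (-3)² = 9)
o(X) = -½ + X² (o(X) = -½ + X*X = -½ + X²)
d(P) = (-½ + P + P⁴)/(216 + P) (d(P) = (P + (-½ + (P²)²))/(P + 216) = (P + (-½ + P⁴))/(216 + P) = (-½ + P + P⁴)/(216 + P))
√(Y(-282) + d(C(-24, -42))) = √(6429 + (-½ + 9 + 9⁴)/(216 + 9)) = √(6429 + (-½ + 9 + 6561)/225) = √(6429 + (1/225)*(13139/2)) = √(6429 + 13139/450) = √(2906189/450) = √5812378/30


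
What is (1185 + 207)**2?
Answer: 1937664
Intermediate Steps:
(1185 + 207)**2 = 1392**2 = 1937664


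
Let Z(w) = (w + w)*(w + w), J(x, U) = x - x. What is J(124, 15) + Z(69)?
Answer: 19044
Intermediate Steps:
J(x, U) = 0
Z(w) = 4*w² (Z(w) = (2*w)*(2*w) = 4*w²)
J(124, 15) + Z(69) = 0 + 4*69² = 0 + 4*4761 = 0 + 19044 = 19044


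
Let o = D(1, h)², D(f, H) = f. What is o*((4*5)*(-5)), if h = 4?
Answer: -100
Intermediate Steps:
o = 1 (o = 1² = 1)
o*((4*5)*(-5)) = 1*((4*5)*(-5)) = 1*(20*(-5)) = 1*(-100) = -100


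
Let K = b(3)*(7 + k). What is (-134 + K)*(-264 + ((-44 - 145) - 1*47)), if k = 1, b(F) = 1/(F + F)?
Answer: 199000/3 ≈ 66333.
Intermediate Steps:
b(F) = 1/(2*F)
K = 4/3 (K = ((½)/3)*(7 + 1) = ((½)*(⅓))*8 = (⅙)*8 = 4/3 ≈ 1.3333)
(-134 + K)*(-264 + ((-44 - 145) - 1*47)) = (-134 + 4/3)*(-264 + ((-44 - 145) - 1*47)) = -398*(-264 + (-189 - 47))/3 = -398*(-264 - 236)/3 = -398/3*(-500) = 199000/3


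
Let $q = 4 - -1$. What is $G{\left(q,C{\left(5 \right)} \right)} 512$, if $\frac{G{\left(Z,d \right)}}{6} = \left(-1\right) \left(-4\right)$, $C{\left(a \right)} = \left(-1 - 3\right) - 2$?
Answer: $12288$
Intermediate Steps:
$C{\left(a \right)} = -6$ ($C{\left(a \right)} = -4 - 2 = -6$)
$q = 5$ ($q = 4 + 1 = 5$)
$G{\left(Z,d \right)} = 24$ ($G{\left(Z,d \right)} = 6 \left(\left(-1\right) \left(-4\right)\right) = 6 \cdot 4 = 24$)
$G{\left(q,C{\left(5 \right)} \right)} 512 = 24 \cdot 512 = 12288$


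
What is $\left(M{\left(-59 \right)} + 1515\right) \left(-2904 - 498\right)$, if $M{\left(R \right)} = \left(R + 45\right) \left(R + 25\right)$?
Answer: $-6773382$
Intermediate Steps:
$M{\left(R \right)} = \left(25 + R\right) \left(45 + R\right)$ ($M{\left(R \right)} = \left(45 + R\right) \left(25 + R\right) = \left(25 + R\right) \left(45 + R\right)$)
$\left(M{\left(-59 \right)} + 1515\right) \left(-2904 - 498\right) = \left(\left(1125 + \left(-59\right)^{2} + 70 \left(-59\right)\right) + 1515\right) \left(-2904 - 498\right) = \left(\left(1125 + 3481 - 4130\right) + 1515\right) \left(-3402\right) = \left(476 + 1515\right) \left(-3402\right) = 1991 \left(-3402\right) = -6773382$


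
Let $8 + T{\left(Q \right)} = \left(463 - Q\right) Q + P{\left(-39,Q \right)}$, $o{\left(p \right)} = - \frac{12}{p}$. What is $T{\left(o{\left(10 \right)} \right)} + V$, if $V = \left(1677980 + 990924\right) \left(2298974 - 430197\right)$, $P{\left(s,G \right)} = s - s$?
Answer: $\frac{124689660246074}{25} \approx 4.9876 \cdot 10^{12}$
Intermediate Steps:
$P{\left(s,G \right)} = 0$
$V = 4987586410408$ ($V = 2668904 \cdot 1868777 = 4987586410408$)
$T{\left(Q \right)} = -8 + Q \left(463 - Q\right)$ ($T{\left(Q \right)} = -8 + \left(\left(463 - Q\right) Q + 0\right) = -8 + \left(Q \left(463 - Q\right) + 0\right) = -8 + Q \left(463 - Q\right)$)
$T{\left(o{\left(10 \right)} \right)} + V = \left(-8 - \left(- \frac{12}{10}\right)^{2} + 463 \left(- \frac{12}{10}\right)\right) + 4987586410408 = \left(-8 - \left(\left(-12\right) \frac{1}{10}\right)^{2} + 463 \left(\left(-12\right) \frac{1}{10}\right)\right) + 4987586410408 = \left(-8 - \left(- \frac{6}{5}\right)^{2} + 463 \left(- \frac{6}{5}\right)\right) + 4987586410408 = \left(-8 - \frac{36}{25} - \frac{2778}{5}\right) + 4987586410408 = - \frac{14126}{25} + 4987586410408 = \frac{124689660246074}{25}$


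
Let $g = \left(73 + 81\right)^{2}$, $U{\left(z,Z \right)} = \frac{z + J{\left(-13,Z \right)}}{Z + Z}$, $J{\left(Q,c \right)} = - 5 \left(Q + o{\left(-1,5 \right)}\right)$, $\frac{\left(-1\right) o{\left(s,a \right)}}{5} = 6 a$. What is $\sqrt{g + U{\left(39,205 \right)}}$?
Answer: $\frac{\sqrt{996752435}}{205} \approx 154.01$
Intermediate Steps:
$o{\left(s,a \right)} = - 30 a$ ($o{\left(s,a \right)} = - 5 \cdot 6 a = - 30 a$)
$J{\left(Q,c \right)} = 750 - 5 Q$ ($J{\left(Q,c \right)} = - 5 \left(Q - 150\right) = - 5 \left(-150 + Q\right) = 750 - 5 Q$)
$U{\left(z,Z \right)} = \frac{815 + z}{2 Z}$ ($U{\left(z,Z \right)} = \frac{z + \left(750 - -65\right)}{Z + Z} = \frac{z + \left(750 + 65\right)}{2 Z} = \left(z + 815\right) \frac{1}{2 Z} = \left(815 + z\right) \frac{1}{2 Z} = \frac{815 + z}{2 Z}$)
$g = 23716$ ($g = 154^{2} = 23716$)
$\sqrt{g + U{\left(39,205 \right)}} = \sqrt{23716 + \frac{815 + 39}{2 \cdot 205}} = \sqrt{23716 + \frac{1}{2} \cdot \frac{1}{205} \cdot 854} = \sqrt{23716 + \frac{427}{205}} = \sqrt{\frac{4862207}{205}} = \frac{\sqrt{996752435}}{205}$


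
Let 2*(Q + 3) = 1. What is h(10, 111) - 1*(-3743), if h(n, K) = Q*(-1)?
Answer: 7491/2 ≈ 3745.5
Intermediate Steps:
Q = -5/2 (Q = -3 + (1/2)*1 = -3 + 1/2 = -5/2 ≈ -2.5000)
h(n, K) = 5/2 (h(n, K) = -5/2*(-1) = 5/2)
h(10, 111) - 1*(-3743) = 5/2 - 1*(-3743) = 5/2 + 3743 = 7491/2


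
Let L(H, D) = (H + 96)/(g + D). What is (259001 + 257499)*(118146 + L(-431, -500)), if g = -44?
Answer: 8299090880875/136 ≈ 6.1023e+10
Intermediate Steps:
L(H, D) = (96 + H)/(-44 + D) (L(H, D) = (H + 96)/(-44 + D) = (96 + H)/(-44 + D))
(259001 + 257499)*(118146 + L(-431, -500)) = (259001 + 257499)*(118146 + (96 - 431)/(-44 - 500)) = 516500*(118146 - 335/(-544)) = 516500*(118146 - 1/544*(-335)) = 516500*(118146 + 335/544) = 516500*(64271759/544) = 8299090880875/136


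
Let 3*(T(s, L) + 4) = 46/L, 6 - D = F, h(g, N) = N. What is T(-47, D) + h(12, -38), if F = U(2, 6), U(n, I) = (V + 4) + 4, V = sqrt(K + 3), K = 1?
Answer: -275/6 ≈ -45.833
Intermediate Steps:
V = 2 (V = sqrt(1 + 3) = sqrt(4) = 2)
U(n, I) = 10 (U(n, I) = (2 + 4) + 4 = 6 + 4 = 10)
F = 10
D = -4 (D = 6 - 1*10 = 6 - 10 = -4)
T(s, L) = -4 + 46/(3*L) (T(s, L) = -4 + (46/L)/3 = -4 + 46/(3*L))
T(-47, D) + h(12, -38) = (-4 + (46/3)/(-4)) - 38 = (-4 + (46/3)*(-1/4)) - 38 = (-4 - 23/6) - 38 = -47/6 - 38 = -275/6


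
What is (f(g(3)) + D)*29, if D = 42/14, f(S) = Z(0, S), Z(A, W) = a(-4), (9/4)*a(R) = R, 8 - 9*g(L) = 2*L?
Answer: 319/9 ≈ 35.444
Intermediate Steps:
g(L) = 8/9 - 2*L/9
a(R) = 4*R/9
Z(A, W) = -16/9 (Z(A, W) = (4/9)*(-4) = -16/9)
f(S) = -16/9
D = 3 (D = 42*(1/14) = 3)
(f(g(3)) + D)*29 = (-16/9 + 3)*29 = (11/9)*29 = 319/9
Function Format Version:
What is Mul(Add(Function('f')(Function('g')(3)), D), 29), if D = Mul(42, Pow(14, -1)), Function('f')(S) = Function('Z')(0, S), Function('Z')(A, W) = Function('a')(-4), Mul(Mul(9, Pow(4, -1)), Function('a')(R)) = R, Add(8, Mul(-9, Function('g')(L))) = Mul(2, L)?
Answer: Rational(319, 9) ≈ 35.444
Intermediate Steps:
Function('g')(L) = Add(Rational(8, 9), Mul(Rational(-2, 9), L)) (Function('g')(L) = Add(Rational(8, 9), Mul(Rational(-1, 9), Mul(2, L))) = Add(Rational(8, 9), Mul(Rational(-2, 9), L)))
Function('a')(R) = Mul(Rational(4, 9), R)
Function('Z')(A, W) = Rational(-16, 9) (Function('Z')(A, W) = Mul(Rational(4, 9), -4) = Rational(-16, 9))
Function('f')(S) = Rational(-16, 9)
D = 3 (D = Mul(42, Rational(1, 14)) = 3)
Mul(Add(Function('f')(Function('g')(3)), D), 29) = Mul(Add(Rational(-16, 9), 3), 29) = Mul(Rational(11, 9), 29) = Rational(319, 9)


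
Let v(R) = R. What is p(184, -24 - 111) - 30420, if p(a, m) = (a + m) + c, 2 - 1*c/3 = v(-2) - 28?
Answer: -30275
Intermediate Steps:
c = 96 (c = 6 - 3*(-2 - 28) = 6 - 3*(-30) = 6 + 90 = 96)
p(a, m) = 96 + a + m (p(a, m) = (a + m) + 96 = 96 + a + m)
p(184, -24 - 111) - 30420 = (96 + 184 + (-24 - 111)) - 30420 = (96 + 184 - 135) - 30420 = 145 - 30420 = -30275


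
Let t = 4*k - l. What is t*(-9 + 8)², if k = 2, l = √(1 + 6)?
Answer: 8 - √7 ≈ 5.3542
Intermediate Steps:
l = √7 ≈ 2.6458
t = 8 - √7 (t = 4*2 - √7 = 8 - √7 ≈ 5.3542)
t*(-9 + 8)² = (8 - √7)*(-9 + 8)² = (8 - √7)*(-1)² = (8 - √7)*1 = 8 - √7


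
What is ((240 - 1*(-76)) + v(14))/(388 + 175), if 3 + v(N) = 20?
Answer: 333/563 ≈ 0.59147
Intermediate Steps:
v(N) = 17 (v(N) = -3 + 20 = 17)
((240 - 1*(-76)) + v(14))/(388 + 175) = ((240 - 1*(-76)) + 17)/(388 + 175) = ((240 + 76) + 17)/563 = (316 + 17)*(1/563) = 333*(1/563) = 333/563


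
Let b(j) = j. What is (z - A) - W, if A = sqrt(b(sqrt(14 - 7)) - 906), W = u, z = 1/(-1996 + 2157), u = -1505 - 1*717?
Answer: 357743/161 - sqrt(-906 + sqrt(7)) ≈ 2222.0 - 30.056*I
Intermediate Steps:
u = -2222 (u = -1505 - 717 = -2222)
z = 1/161 ≈ 0.0062112
W = -2222
A = sqrt(-906 + sqrt(7)) (A = sqrt(sqrt(14 - 7) - 906) = sqrt(sqrt(7) - 906) = sqrt(-906 + sqrt(7)) ≈ 30.056*I)
(z - A) - W = (1/161 - sqrt(-906 + sqrt(7))) - 1*(-2222) = (1/161 - sqrt(-906 + sqrt(7))) + 2222 = 357743/161 - sqrt(-906 + sqrt(7))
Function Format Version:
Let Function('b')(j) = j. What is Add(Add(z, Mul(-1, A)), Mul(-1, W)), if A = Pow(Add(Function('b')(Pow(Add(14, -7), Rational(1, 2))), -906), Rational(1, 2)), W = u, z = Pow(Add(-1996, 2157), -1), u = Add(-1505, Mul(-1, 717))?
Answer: Add(Rational(357743, 161), Mul(-1, Pow(Add(-906, Pow(7, Rational(1, 2))), Rational(1, 2)))) ≈ Add(2222.0, Mul(-30.056, I))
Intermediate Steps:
u = -2222 (u = Add(-1505, -717) = -2222)
z = Rational(1, 161) (z = Pow(161, -1) = Rational(1, 161) ≈ 0.0062112)
W = -2222
A = Pow(Add(-906, Pow(7, Rational(1, 2))), Rational(1, 2)) (A = Pow(Add(Pow(Add(14, -7), Rational(1, 2)), -906), Rational(1, 2)) = Pow(Add(Pow(7, Rational(1, 2)), -906), Rational(1, 2)) = Pow(Add(-906, Pow(7, Rational(1, 2))), Rational(1, 2)) ≈ Mul(30.056, I))
Add(Add(z, Mul(-1, A)), Mul(-1, W)) = Add(Add(Rational(1, 161), Mul(-1, Pow(Add(-906, Pow(7, Rational(1, 2))), Rational(1, 2)))), Mul(-1, -2222)) = Add(Add(Rational(1, 161), Mul(-1, Pow(Add(-906, Pow(7, Rational(1, 2))), Rational(1, 2)))), 2222) = Add(Rational(357743, 161), Mul(-1, Pow(Add(-906, Pow(7, Rational(1, 2))), Rational(1, 2))))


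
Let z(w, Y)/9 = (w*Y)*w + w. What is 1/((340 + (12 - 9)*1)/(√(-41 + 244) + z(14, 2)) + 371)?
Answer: 101115605/37523381294 + √203/5360483042 ≈ 0.0026947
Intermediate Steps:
z(w, Y) = 9*w + 9*Y*w² (z(w, Y) = 9*((w*Y)*w + w) = 9*((Y*w)*w + w) = 9*(Y*w² + w) = 9*(w + Y*w²) = 9*w + 9*Y*w²)
1/((340 + (12 - 9)*1)/(√(-41 + 244) + z(14, 2)) + 371) = 1/((340 + (12 - 9)*1)/(√(-41 + 244) + 9*14*(1 + 2*14)) + 371) = 1/((340 + 3*1)/(√203 + 9*14*(1 + 28)) + 371) = 1/((340 + 3)/(√203 + 9*14*29) + 371) = 1/(343/(√203 + 3654) + 371) = 1/(343/(3654 + √203) + 371) = 1/(371 + 343/(3654 + √203))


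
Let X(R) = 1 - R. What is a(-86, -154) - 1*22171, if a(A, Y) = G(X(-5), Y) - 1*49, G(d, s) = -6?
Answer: -22226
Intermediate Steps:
a(A, Y) = -55 (a(A, Y) = -6 - 1*49 = -6 - 49 = -55)
a(-86, -154) - 1*22171 = -55 - 1*22171 = -55 - 22171 = -22226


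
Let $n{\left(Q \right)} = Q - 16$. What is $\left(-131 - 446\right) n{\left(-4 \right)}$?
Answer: $11540$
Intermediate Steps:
$n{\left(Q \right)} = -16 + Q$
$\left(-131 - 446\right) n{\left(-4 \right)} = \left(-131 - 446\right) \left(-16 - 4\right) = \left(-577\right) \left(-20\right) = 11540$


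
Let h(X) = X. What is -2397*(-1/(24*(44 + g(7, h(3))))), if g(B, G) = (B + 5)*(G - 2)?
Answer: 799/448 ≈ 1.7835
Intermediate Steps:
g(B, G) = (-2 + G)*(5 + B) (g(B, G) = (5 + B)*(-2 + G) = (-2 + G)*(5 + B))
-2397*(-1/(24*(44 + g(7, h(3))))) = -2397*(-1/(24*(44 + (-10 - 2*7 + 5*3 + 7*3)))) = -2397*(-1/(24*(44 + (-10 - 14 + 15 + 21)))) = -2397*(-1/(24*(44 + 12))) = -2397/(56*(-24)) = -2397/(-1344) = -2397*(-1/1344) = 799/448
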